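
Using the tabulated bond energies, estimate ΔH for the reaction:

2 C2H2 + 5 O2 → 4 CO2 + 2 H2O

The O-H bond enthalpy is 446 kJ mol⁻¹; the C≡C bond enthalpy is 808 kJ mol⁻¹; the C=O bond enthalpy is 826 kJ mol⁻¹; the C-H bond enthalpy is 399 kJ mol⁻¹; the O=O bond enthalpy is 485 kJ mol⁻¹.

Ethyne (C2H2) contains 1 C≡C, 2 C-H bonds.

ΔH ≈ −2755 kJ

Bonds broken (reactants):
  C≡C: 2 × 808 = 1616
  C-H: 4 × 399 = 1596
  O=O: 5 × 485 = 2425
  Σ(broken) = 5637 kJ
Bonds formed (products):
  C=O: 8 × 826 = 6608
  O-H: 4 × 446 = 1784
  Σ(formed) = 8392 kJ
ΔH = Σ(broken) − Σ(formed) = 5637 − 8392 = −2755 kJ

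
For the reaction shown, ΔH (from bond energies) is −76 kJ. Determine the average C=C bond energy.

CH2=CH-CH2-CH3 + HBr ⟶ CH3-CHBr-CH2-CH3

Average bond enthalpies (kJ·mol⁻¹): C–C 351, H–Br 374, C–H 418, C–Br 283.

Let D be the C=C bond energy.
Σ(broken) = 2×351 + 8×418 + 1×D + 1×374 = 4420 + D
Σ(formed) = 1×283 + 3×351 + 9×418 = 5098
ΔH = Σ(broken) − Σ(formed) = (4420 + D) − (5098) = −678 + D
Setting this equal to −76 kJ gives D = 602 kJ/mol.

D(C=C) ≈ 602 kJ/mol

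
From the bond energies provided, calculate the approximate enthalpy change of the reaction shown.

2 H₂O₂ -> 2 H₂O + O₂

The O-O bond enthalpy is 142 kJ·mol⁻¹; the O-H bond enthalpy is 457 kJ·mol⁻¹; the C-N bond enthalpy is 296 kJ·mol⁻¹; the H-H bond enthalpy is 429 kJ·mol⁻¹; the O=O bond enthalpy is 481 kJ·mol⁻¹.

ΔH ≈ −197 kJ

Bonds broken (reactants):
  O-H: 4 × 457 = 1828
  O-O: 2 × 142 = 284
  Σ(broken) = 2112 kJ
Bonds formed (products):
  O-H: 4 × 457 = 1828
  O=O: 1 × 481 = 481
  Σ(formed) = 2309 kJ
ΔH = Σ(broken) − Σ(formed) = 2112 − 2309 = −197 kJ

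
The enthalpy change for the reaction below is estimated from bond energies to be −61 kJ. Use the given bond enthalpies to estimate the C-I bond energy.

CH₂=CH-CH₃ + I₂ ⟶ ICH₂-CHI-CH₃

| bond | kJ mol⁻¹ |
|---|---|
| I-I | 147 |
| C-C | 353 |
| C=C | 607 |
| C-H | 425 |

D(C-I) ≈ 231 kJ/mol

Let D be the C-I bond energy.
Σ(broken) = 1×353 + 6×425 + 1×607 + 1×147 = 3657
Σ(formed) = 2×353 + 6×425 + 2×D = 3256 + 2D
ΔH = Σ(broken) − Σ(formed) = (3657) − (3256 + 2D) = +401 − 2D
Setting this equal to −61 kJ gives 2D = 462, so D = 231 kJ/mol.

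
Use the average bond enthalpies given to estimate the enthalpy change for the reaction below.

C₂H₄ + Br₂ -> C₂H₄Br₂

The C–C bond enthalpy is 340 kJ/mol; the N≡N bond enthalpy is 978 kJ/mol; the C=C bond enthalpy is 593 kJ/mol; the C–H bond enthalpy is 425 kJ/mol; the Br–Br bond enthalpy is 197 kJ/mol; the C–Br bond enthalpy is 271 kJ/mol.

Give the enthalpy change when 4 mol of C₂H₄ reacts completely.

Bonds broken (reactants):
  Br–Br: 1 × 197 = 197
  C–H: 4 × 425 = 1700
  C=C: 1 × 593 = 593
  Σ(broken) = 2490 kJ
Bonds formed (products):
  C–Br: 2 × 271 = 542
  C–C: 1 × 340 = 340
  C–H: 4 × 425 = 1700
  Σ(formed) = 2582 kJ
ΔH = Σ(broken) − Σ(formed) = 2490 − 2582 = −92 kJ
For 4× the reaction as written: 4 × (−92) = −368 kJ

ΔH = −368 kJ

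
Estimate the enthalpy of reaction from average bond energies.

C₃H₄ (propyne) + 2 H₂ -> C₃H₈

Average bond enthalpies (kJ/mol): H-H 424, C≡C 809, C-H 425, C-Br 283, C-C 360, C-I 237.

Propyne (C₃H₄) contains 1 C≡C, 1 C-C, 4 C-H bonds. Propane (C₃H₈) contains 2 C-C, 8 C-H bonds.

Bonds broken (reactants):
  C≡C: 1 × 809 = 809
  C-C: 1 × 360 = 360
  C-H: 4 × 425 = 1700
  H-H: 2 × 424 = 848
  Σ(broken) = 3717 kJ
Bonds formed (products):
  C-C: 2 × 360 = 720
  C-H: 8 × 425 = 3400
  Σ(formed) = 4120 kJ
ΔH = Σ(broken) − Σ(formed) = 3717 − 4120 = −403 kJ

ΔH ≈ −403 kJ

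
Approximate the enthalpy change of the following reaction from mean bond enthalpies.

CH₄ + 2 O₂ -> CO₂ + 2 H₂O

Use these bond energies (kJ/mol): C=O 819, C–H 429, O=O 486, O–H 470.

ΔH ≈ −830 kJ

Bonds broken (reactants):
  C–H: 4 × 429 = 1716
  O=O: 2 × 486 = 972
  Σ(broken) = 2688 kJ
Bonds formed (products):
  C=O: 2 × 819 = 1638
  O–H: 4 × 470 = 1880
  Σ(formed) = 3518 kJ
ΔH = Σ(broken) − Σ(formed) = 2688 − 3518 = −830 kJ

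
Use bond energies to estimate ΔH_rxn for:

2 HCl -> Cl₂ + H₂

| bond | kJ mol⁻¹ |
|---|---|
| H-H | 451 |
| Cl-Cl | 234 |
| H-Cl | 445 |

Bonds broken (reactants):
  H-Cl: 2 × 445 = 890
  Σ(broken) = 890 kJ
Bonds formed (products):
  Cl-Cl: 1 × 234 = 234
  H-H: 1 × 451 = 451
  Σ(formed) = 685 kJ
ΔH = Σ(broken) − Σ(formed) = 890 − 685 = +205 kJ

ΔH ≈ +205 kJ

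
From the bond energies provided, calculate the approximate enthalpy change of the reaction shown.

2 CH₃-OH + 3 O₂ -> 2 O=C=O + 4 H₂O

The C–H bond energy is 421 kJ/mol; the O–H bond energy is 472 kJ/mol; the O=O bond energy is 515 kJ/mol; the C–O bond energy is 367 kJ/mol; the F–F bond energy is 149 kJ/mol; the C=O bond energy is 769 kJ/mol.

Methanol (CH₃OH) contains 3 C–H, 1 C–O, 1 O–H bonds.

Bonds broken (reactants):
  C–H: 6 × 421 = 2526
  C–O: 2 × 367 = 734
  O–H: 2 × 472 = 944
  O=O: 3 × 515 = 1545
  Σ(broken) = 5749 kJ
Bonds formed (products):
  C=O: 4 × 769 = 3076
  O–H: 8 × 472 = 3776
  Σ(formed) = 6852 kJ
ΔH = Σ(broken) − Σ(formed) = 5749 − 6852 = −1103 kJ

ΔH ≈ −1103 kJ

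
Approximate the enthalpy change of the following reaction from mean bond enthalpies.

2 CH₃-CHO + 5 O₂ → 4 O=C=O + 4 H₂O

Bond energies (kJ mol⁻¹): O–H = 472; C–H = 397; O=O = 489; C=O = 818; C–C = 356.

ΔH ≈ −2351 kJ

Bonds broken (reactants):
  C–C: 2 × 356 = 712
  C–H: 8 × 397 = 3176
  C=O: 2 × 818 = 1636
  O=O: 5 × 489 = 2445
  Σ(broken) = 7969 kJ
Bonds formed (products):
  C=O: 8 × 818 = 6544
  O–H: 8 × 472 = 3776
  Σ(formed) = 10320 kJ
ΔH = Σ(broken) − Σ(formed) = 7969 − 10320 = −2351 kJ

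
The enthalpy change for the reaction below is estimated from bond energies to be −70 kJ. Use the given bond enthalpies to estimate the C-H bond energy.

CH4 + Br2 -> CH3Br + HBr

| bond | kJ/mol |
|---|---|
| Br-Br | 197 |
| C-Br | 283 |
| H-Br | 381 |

Let D be the C-H bond energy.
Σ(broken) = 1×197 + 4×D = 197 + 4D
Σ(formed) = 1×283 + 3×D + 1×381 = 664 + 3D
ΔH = Σ(broken) − Σ(formed) = (197 + 4D) − (664 + 3D) = −467 + D
Setting this equal to −70 kJ gives D = 397 kJ/mol.

D(C-H) ≈ 397 kJ/mol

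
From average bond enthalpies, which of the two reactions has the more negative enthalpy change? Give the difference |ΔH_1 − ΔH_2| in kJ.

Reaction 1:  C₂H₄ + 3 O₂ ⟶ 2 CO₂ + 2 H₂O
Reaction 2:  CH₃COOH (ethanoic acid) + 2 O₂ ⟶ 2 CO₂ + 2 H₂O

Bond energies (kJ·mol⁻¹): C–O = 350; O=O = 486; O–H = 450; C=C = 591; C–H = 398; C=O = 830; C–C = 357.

Reaction 1, by 512 kJ

Reaction 1:
  Bonds broken (reactants):
    C–H: 4 × 398 = 1592
    C=C: 1 × 591 = 591
    O=O: 3 × 486 = 1458
    Σ(broken) = 3641 kJ
  Bonds formed (products):
    C=O: 4 × 830 = 3320
    O–H: 4 × 450 = 1800
    Σ(formed) = 5120 kJ
  ΔH_1 = 3641 − 5120 = −1479 kJ
Reaction 2:
  Bonds broken (reactants):
    C–C: 1 × 357 = 357
    C–H: 3 × 398 = 1194
    C–O: 1 × 350 = 350
    C=O: 1 × 830 = 830
    O–H: 1 × 450 = 450
    O=O: 2 × 486 = 972
    Σ(broken) = 4153 kJ
  Bonds formed (products):
    C=O: 4 × 830 = 3320
    O–H: 4 × 450 = 1800
    Σ(formed) = 5120 kJ
  ΔH_2 = 4153 − 5120 = −967 kJ
ΔH_1 − ΔH_2 = −512 kJ, so reaction 1 has the more negative ΔH; |ΔH_1 − ΔH_2| = 512 kJ.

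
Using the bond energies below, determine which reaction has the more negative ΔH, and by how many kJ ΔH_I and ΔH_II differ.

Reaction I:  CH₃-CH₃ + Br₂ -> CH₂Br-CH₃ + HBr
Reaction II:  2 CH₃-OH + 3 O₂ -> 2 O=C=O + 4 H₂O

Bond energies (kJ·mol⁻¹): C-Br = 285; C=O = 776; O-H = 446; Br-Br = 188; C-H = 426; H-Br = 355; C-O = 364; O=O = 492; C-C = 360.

Reaction II, by 994 kJ

Reaction I:
  Bonds broken (reactants):
    Br-Br: 1 × 188 = 188
    C-C: 1 × 360 = 360
    C-H: 6 × 426 = 2556
    Σ(broken) = 3104 kJ
  Bonds formed (products):
    C-Br: 1 × 285 = 285
    C-C: 1 × 360 = 360
    C-H: 5 × 426 = 2130
    H-Br: 1 × 355 = 355
    Σ(formed) = 3130 kJ
  ΔH_I = 3104 − 3130 = −26 kJ
Reaction II:
  Bonds broken (reactants):
    C-H: 6 × 426 = 2556
    C-O: 2 × 364 = 728
    O-H: 2 × 446 = 892
    O=O: 3 × 492 = 1476
    Σ(broken) = 5652 kJ
  Bonds formed (products):
    C=O: 4 × 776 = 3104
    O-H: 8 × 446 = 3568
    Σ(formed) = 6672 kJ
  ΔH_II = 5652 − 6672 = −1020 kJ
ΔH_I − ΔH_II = +994 kJ, so reaction II has the more negative ΔH; |ΔH_I − ΔH_II| = 994 kJ.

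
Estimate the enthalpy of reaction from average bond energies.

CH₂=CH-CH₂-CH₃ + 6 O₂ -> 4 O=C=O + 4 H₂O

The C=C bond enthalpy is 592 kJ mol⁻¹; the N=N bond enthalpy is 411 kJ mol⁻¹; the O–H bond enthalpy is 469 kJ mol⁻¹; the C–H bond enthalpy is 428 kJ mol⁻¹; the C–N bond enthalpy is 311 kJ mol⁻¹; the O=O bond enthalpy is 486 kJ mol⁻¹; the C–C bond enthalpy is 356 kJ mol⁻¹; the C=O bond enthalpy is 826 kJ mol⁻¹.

ΔH ≈ −2716 kJ

Bonds broken (reactants):
  C–C: 2 × 356 = 712
  C–H: 8 × 428 = 3424
  C=C: 1 × 592 = 592
  O=O: 6 × 486 = 2916
  Σ(broken) = 7644 kJ
Bonds formed (products):
  C=O: 8 × 826 = 6608
  O–H: 8 × 469 = 3752
  Σ(formed) = 10360 kJ
ΔH = Σ(broken) − Σ(formed) = 7644 − 10360 = −2716 kJ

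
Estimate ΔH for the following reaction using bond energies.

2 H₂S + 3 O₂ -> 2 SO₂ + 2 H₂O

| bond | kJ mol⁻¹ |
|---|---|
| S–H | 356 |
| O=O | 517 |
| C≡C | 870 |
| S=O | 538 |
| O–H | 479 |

ΔH ≈ −1093 kJ

Bonds broken (reactants):
  O=O: 3 × 517 = 1551
  S–H: 4 × 356 = 1424
  Σ(broken) = 2975 kJ
Bonds formed (products):
  O–H: 4 × 479 = 1916
  S=O: 4 × 538 = 2152
  Σ(formed) = 4068 kJ
ΔH = Σ(broken) − Σ(formed) = 2975 − 4068 = −1093 kJ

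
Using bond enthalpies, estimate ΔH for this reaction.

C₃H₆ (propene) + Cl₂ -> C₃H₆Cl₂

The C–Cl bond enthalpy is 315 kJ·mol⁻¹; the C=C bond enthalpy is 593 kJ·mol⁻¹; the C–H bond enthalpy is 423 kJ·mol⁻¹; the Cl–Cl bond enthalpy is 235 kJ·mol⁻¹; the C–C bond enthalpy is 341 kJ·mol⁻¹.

ΔH ≈ −143 kJ

Bonds broken (reactants):
  C–C: 1 × 341 = 341
  C–H: 6 × 423 = 2538
  C=C: 1 × 593 = 593
  Cl–Cl: 1 × 235 = 235
  Σ(broken) = 3707 kJ
Bonds formed (products):
  C–C: 2 × 341 = 682
  C–Cl: 2 × 315 = 630
  C–H: 6 × 423 = 2538
  Σ(formed) = 3850 kJ
ΔH = Σ(broken) − Σ(formed) = 3707 − 3850 = −143 kJ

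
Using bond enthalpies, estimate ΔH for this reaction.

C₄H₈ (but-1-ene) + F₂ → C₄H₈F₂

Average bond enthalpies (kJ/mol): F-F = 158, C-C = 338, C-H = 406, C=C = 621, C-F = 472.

Bonds broken (reactants):
  C-C: 2 × 338 = 676
  C-H: 8 × 406 = 3248
  C=C: 1 × 621 = 621
  F-F: 1 × 158 = 158
  Σ(broken) = 4703 kJ
Bonds formed (products):
  C-C: 3 × 338 = 1014
  C-F: 2 × 472 = 944
  C-H: 8 × 406 = 3248
  Σ(formed) = 5206 kJ
ΔH = Σ(broken) − Σ(formed) = 4703 − 5206 = −503 kJ

ΔH ≈ −503 kJ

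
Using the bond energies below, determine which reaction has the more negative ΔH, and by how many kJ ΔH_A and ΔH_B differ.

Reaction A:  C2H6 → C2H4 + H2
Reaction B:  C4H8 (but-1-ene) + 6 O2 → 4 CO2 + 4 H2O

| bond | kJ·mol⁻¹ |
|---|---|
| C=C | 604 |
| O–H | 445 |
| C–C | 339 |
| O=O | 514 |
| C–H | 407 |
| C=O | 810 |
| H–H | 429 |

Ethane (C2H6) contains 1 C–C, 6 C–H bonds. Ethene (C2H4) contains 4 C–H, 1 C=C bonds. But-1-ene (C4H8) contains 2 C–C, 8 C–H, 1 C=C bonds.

Reaction A:
  Bonds broken (reactants):
    C–C: 1 × 339 = 339
    C–H: 6 × 407 = 2442
    Σ(broken) = 2781 kJ
  Bonds formed (products):
    C–H: 4 × 407 = 1628
    C=C: 1 × 604 = 604
    H–H: 1 × 429 = 429
    Σ(formed) = 2661 kJ
  ΔH_A = 2781 − 2661 = +120 kJ
Reaction B:
  Bonds broken (reactants):
    C–C: 2 × 339 = 678
    C–H: 8 × 407 = 3256
    C=C: 1 × 604 = 604
    O=O: 6 × 514 = 3084
    Σ(broken) = 7622 kJ
  Bonds formed (products):
    C=O: 8 × 810 = 6480
    O–H: 8 × 445 = 3560
    Σ(formed) = 10040 kJ
  ΔH_B = 7622 − 10040 = −2418 kJ
ΔH_A − ΔH_B = +2538 kJ, so reaction B has the more negative ΔH; |ΔH_A − ΔH_B| = 2538 kJ.

Reaction B, by 2538 kJ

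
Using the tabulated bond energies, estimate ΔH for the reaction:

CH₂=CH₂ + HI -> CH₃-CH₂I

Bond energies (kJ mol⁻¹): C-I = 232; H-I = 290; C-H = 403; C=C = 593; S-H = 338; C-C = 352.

ΔH ≈ −104 kJ

Bonds broken (reactants):
  C-H: 4 × 403 = 1612
  C=C: 1 × 593 = 593
  H-I: 1 × 290 = 290
  Σ(broken) = 2495 kJ
Bonds formed (products):
  C-C: 1 × 352 = 352
  C-H: 5 × 403 = 2015
  C-I: 1 × 232 = 232
  Σ(formed) = 2599 kJ
ΔH = Σ(broken) − Σ(formed) = 2495 − 2599 = −104 kJ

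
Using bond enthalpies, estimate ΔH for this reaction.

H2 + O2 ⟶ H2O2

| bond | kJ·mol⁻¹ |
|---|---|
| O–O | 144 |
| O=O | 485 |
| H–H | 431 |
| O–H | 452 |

ΔH ≈ −132 kJ

Bonds broken (reactants):
  H–H: 1 × 431 = 431
  O=O: 1 × 485 = 485
  Σ(broken) = 916 kJ
Bonds formed (products):
  O–H: 2 × 452 = 904
  O–O: 1 × 144 = 144
  Σ(formed) = 1048 kJ
ΔH = Σ(broken) − Σ(formed) = 916 − 1048 = −132 kJ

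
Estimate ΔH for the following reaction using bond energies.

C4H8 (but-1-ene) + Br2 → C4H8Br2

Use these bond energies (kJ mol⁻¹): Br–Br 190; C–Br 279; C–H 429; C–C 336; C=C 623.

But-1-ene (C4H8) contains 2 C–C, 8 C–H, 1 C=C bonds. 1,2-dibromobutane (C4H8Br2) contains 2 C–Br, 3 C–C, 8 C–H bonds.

ΔH ≈ −81 kJ

Bonds broken (reactants):
  Br–Br: 1 × 190 = 190
  C–C: 2 × 336 = 672
  C–H: 8 × 429 = 3432
  C=C: 1 × 623 = 623
  Σ(broken) = 4917 kJ
Bonds formed (products):
  C–Br: 2 × 279 = 558
  C–C: 3 × 336 = 1008
  C–H: 8 × 429 = 3432
  Σ(formed) = 4998 kJ
ΔH = Σ(broken) − Σ(formed) = 4917 − 4998 = −81 kJ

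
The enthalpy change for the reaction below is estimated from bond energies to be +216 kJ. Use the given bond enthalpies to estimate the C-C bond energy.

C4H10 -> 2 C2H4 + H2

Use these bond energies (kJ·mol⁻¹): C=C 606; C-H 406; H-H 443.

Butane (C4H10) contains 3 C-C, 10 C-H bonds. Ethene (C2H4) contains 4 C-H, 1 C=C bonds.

D(C-C) ≈ 353 kJ/mol

Let D be the C-C bond energy.
Σ(broken) = 3×D + 10×406 = 4060 + 3D
Σ(formed) = 8×406 + 2×606 + 1×443 = 4903
ΔH = Σ(broken) − Σ(formed) = (4060 + 3D) − (4903) = −843 + 3D
Setting this equal to +216 kJ gives 3D = 1059, so D = 353 kJ/mol.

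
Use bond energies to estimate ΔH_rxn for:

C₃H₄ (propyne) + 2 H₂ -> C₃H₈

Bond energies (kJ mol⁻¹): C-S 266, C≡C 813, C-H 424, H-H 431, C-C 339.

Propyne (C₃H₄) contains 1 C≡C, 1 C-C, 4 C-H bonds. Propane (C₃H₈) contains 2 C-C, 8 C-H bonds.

ΔH ≈ −360 kJ

Bonds broken (reactants):
  C≡C: 1 × 813 = 813
  C-C: 1 × 339 = 339
  C-H: 4 × 424 = 1696
  H-H: 2 × 431 = 862
  Σ(broken) = 3710 kJ
Bonds formed (products):
  C-C: 2 × 339 = 678
  C-H: 8 × 424 = 3392
  Σ(formed) = 4070 kJ
ΔH = Σ(broken) − Σ(formed) = 3710 − 4070 = −360 kJ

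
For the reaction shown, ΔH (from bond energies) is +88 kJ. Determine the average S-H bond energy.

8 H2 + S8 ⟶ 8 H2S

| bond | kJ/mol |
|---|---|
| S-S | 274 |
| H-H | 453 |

D(S-H) ≈ 358 kJ/mol

Let D be the S-H bond energy.
Σ(broken) = 8×453 + 8×274 = 5816
Σ(formed) = 16×D = 16D
ΔH = Σ(broken) − Σ(formed) = (5816) − (16D) = +5816 − 16D
Setting this equal to +88 kJ gives 16D = 5728, so D = 358 kJ/mol.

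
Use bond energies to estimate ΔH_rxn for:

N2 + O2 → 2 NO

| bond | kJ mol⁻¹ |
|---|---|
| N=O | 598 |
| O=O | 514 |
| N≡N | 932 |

ΔH ≈ +250 kJ

Bonds broken (reactants):
  N≡N: 1 × 932 = 932
  O=O: 1 × 514 = 514
  Σ(broken) = 1446 kJ
Bonds formed (products):
  N=O: 2 × 598 = 1196
  Σ(formed) = 1196 kJ
ΔH = Σ(broken) − Σ(formed) = 1446 − 1196 = +250 kJ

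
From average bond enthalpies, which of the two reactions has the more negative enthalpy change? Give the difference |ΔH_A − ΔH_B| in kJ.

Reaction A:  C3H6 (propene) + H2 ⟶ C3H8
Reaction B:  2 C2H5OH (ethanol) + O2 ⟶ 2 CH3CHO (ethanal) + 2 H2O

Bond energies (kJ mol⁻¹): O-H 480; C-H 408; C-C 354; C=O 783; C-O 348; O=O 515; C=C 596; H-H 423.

Reaction A:
  Bonds broken (reactants):
    C-C: 1 × 354 = 354
    C-H: 6 × 408 = 2448
    C=C: 1 × 596 = 596
    H-H: 1 × 423 = 423
    Σ(broken) = 3821 kJ
  Bonds formed (products):
    C-C: 2 × 354 = 708
    C-H: 8 × 408 = 3264
    Σ(formed) = 3972 kJ
  ΔH_A = 3821 − 3972 = −151 kJ
Reaction B:
  Bonds broken (reactants):
    C-C: 2 × 354 = 708
    C-H: 10 × 408 = 4080
    C-O: 2 × 348 = 696
    O-H: 2 × 480 = 960
    O=O: 1 × 515 = 515
    Σ(broken) = 6959 kJ
  Bonds formed (products):
    C-C: 2 × 354 = 708
    C-H: 8 × 408 = 3264
    C=O: 2 × 783 = 1566
    O-H: 4 × 480 = 1920
    Σ(formed) = 7458 kJ
  ΔH_B = 6959 − 7458 = −499 kJ
ΔH_A − ΔH_B = +348 kJ, so reaction B has the more negative ΔH; |ΔH_A − ΔH_B| = 348 kJ.

Reaction B, by 348 kJ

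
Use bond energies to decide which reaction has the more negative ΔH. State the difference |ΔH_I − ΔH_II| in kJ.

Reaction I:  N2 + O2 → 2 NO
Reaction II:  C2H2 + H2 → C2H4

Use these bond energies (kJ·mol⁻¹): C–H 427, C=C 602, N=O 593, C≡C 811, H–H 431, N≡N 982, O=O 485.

Reaction II, by 495 kJ

Reaction I:
  Bonds broken (reactants):
    N≡N: 1 × 982 = 982
    O=O: 1 × 485 = 485
    Σ(broken) = 1467 kJ
  Bonds formed (products):
    N=O: 2 × 593 = 1186
    Σ(formed) = 1186 kJ
  ΔH_I = 1467 − 1186 = +281 kJ
Reaction II:
  Bonds broken (reactants):
    C≡C: 1 × 811 = 811
    C–H: 2 × 427 = 854
    H–H: 1 × 431 = 431
    Σ(broken) = 2096 kJ
  Bonds formed (products):
    C–H: 4 × 427 = 1708
    C=C: 1 × 602 = 602
    Σ(formed) = 2310 kJ
  ΔH_II = 2096 − 2310 = −214 kJ
ΔH_I − ΔH_II = +495 kJ, so reaction II has the more negative ΔH; |ΔH_I − ΔH_II| = 495 kJ.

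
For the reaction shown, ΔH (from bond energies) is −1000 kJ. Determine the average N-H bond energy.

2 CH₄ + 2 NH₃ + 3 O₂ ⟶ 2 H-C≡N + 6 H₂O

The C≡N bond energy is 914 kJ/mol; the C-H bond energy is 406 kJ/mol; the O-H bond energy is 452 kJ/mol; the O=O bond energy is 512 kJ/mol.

Let D be the N-H bond energy.
Σ(broken) = 8×406 + 6×D + 3×512 = 4784 + 6D
Σ(formed) = 2×914 + 2×406 + 12×452 = 8064
ΔH = Σ(broken) − Σ(formed) = (4784 + 6D) − (8064) = −3280 + 6D
Setting this equal to −1000 kJ gives 6D = 2280, so D = 380 kJ/mol.

D(N-H) ≈ 380 kJ/mol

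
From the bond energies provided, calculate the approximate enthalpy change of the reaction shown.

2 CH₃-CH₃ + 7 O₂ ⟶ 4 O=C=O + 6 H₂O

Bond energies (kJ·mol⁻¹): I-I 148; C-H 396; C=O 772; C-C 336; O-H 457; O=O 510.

ΔH ≈ −2666 kJ

Bonds broken (reactants):
  C-C: 2 × 336 = 672
  C-H: 12 × 396 = 4752
  O=O: 7 × 510 = 3570
  Σ(broken) = 8994 kJ
Bonds formed (products):
  C=O: 8 × 772 = 6176
  O-H: 12 × 457 = 5484
  Σ(formed) = 11660 kJ
ΔH = Σ(broken) − Σ(formed) = 8994 − 11660 = −2666 kJ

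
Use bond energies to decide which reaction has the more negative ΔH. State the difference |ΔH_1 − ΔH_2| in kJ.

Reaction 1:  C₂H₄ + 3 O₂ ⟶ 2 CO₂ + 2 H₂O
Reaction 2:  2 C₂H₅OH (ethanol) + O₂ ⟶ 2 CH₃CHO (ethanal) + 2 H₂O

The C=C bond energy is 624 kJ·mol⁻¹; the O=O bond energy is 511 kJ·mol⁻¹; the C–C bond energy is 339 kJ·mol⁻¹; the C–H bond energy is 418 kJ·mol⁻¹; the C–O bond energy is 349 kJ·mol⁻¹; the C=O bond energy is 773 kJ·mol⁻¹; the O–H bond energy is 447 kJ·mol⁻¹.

Reaction 1, by 656 kJ

Reaction 1:
  Bonds broken (reactants):
    C–H: 4 × 418 = 1672
    C=C: 1 × 624 = 624
    O=O: 3 × 511 = 1533
    Σ(broken) = 3829 kJ
  Bonds formed (products):
    C=O: 4 × 773 = 3092
    O–H: 4 × 447 = 1788
    Σ(formed) = 4880 kJ
  ΔH_1 = 3829 − 4880 = −1051 kJ
Reaction 2:
  Bonds broken (reactants):
    C–C: 2 × 339 = 678
    C–H: 10 × 418 = 4180
    C–O: 2 × 349 = 698
    O–H: 2 × 447 = 894
    O=O: 1 × 511 = 511
    Σ(broken) = 6961 kJ
  Bonds formed (products):
    C–C: 2 × 339 = 678
    C–H: 8 × 418 = 3344
    C=O: 2 × 773 = 1546
    O–H: 4 × 447 = 1788
    Σ(formed) = 7356 kJ
  ΔH_2 = 6961 − 7356 = −395 kJ
ΔH_1 − ΔH_2 = −656 kJ, so reaction 1 has the more negative ΔH; |ΔH_1 − ΔH_2| = 656 kJ.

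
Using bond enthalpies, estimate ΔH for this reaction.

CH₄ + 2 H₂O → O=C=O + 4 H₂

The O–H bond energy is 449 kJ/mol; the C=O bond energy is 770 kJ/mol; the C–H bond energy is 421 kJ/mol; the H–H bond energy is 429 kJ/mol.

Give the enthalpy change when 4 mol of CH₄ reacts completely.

ΔH = +896 kJ

Bonds broken (reactants):
  C–H: 4 × 421 = 1684
  O–H: 4 × 449 = 1796
  Σ(broken) = 3480 kJ
Bonds formed (products):
  C=O: 2 × 770 = 1540
  H–H: 4 × 429 = 1716
  Σ(formed) = 3256 kJ
ΔH = Σ(broken) − Σ(formed) = 3480 − 3256 = +224 kJ
For 4× the reaction as written: 4 × (+224) = +896 kJ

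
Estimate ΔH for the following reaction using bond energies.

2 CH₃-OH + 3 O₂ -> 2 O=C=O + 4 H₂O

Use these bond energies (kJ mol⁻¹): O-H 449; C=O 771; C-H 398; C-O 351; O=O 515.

ΔH ≈ −1143 kJ

Bonds broken (reactants):
  C-H: 6 × 398 = 2388
  C-O: 2 × 351 = 702
  O-H: 2 × 449 = 898
  O=O: 3 × 515 = 1545
  Σ(broken) = 5533 kJ
Bonds formed (products):
  C=O: 4 × 771 = 3084
  O-H: 8 × 449 = 3592
  Σ(formed) = 6676 kJ
ΔH = Σ(broken) − Σ(formed) = 5533 − 6676 = −1143 kJ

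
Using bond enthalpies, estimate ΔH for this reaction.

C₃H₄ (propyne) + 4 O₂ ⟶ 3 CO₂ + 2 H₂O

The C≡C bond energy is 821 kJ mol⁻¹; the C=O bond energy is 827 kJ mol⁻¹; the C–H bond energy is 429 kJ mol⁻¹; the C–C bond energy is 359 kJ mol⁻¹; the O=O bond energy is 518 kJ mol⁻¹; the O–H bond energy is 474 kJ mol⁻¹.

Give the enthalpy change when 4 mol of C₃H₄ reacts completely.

ΔH = −7560 kJ

Bonds broken (reactants):
  C≡C: 1 × 821 = 821
  C–C: 1 × 359 = 359
  C–H: 4 × 429 = 1716
  O=O: 4 × 518 = 2072
  Σ(broken) = 4968 kJ
Bonds formed (products):
  C=O: 6 × 827 = 4962
  O–H: 4 × 474 = 1896
  Σ(formed) = 6858 kJ
ΔH = Σ(broken) − Σ(formed) = 4968 − 6858 = −1890 kJ
For 4× the reaction as written: 4 × (−1890) = −7560 kJ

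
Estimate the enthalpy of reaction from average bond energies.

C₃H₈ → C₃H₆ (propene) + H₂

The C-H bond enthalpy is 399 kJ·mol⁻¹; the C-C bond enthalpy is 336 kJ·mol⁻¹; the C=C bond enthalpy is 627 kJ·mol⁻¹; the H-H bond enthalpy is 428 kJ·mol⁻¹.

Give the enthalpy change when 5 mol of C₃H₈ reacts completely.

Bonds broken (reactants):
  C-C: 2 × 336 = 672
  C-H: 8 × 399 = 3192
  Σ(broken) = 3864 kJ
Bonds formed (products):
  C-C: 1 × 336 = 336
  C-H: 6 × 399 = 2394
  C=C: 1 × 627 = 627
  H-H: 1 × 428 = 428
  Σ(formed) = 3785 kJ
ΔH = Σ(broken) − Σ(formed) = 3864 − 3785 = +79 kJ
For 5× the reaction as written: 5 × (+79) = +395 kJ

ΔH = +395 kJ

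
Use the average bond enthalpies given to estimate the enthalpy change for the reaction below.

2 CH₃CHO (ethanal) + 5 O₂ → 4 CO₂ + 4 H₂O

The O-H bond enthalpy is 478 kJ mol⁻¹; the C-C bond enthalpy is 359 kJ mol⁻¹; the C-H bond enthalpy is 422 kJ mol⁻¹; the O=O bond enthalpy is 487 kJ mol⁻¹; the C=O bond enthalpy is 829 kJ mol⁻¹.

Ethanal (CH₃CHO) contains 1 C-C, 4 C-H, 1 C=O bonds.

Bonds broken (reactants):
  C-C: 2 × 359 = 718
  C-H: 8 × 422 = 3376
  C=O: 2 × 829 = 1658
  O=O: 5 × 487 = 2435
  Σ(broken) = 8187 kJ
Bonds formed (products):
  C=O: 8 × 829 = 6632
  O-H: 8 × 478 = 3824
  Σ(formed) = 10456 kJ
ΔH = Σ(broken) − Σ(formed) = 8187 − 10456 = −2269 kJ

ΔH ≈ −2269 kJ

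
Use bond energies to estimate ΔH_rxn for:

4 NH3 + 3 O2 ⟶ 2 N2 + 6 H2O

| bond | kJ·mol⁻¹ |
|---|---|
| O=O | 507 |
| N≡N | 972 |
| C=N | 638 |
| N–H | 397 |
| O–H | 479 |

ΔH ≈ −1407 kJ

Bonds broken (reactants):
  N–H: 12 × 397 = 4764
  O=O: 3 × 507 = 1521
  Σ(broken) = 6285 kJ
Bonds formed (products):
  N≡N: 2 × 972 = 1944
  O–H: 12 × 479 = 5748
  Σ(formed) = 7692 kJ
ΔH = Σ(broken) − Σ(formed) = 6285 − 7692 = −1407 kJ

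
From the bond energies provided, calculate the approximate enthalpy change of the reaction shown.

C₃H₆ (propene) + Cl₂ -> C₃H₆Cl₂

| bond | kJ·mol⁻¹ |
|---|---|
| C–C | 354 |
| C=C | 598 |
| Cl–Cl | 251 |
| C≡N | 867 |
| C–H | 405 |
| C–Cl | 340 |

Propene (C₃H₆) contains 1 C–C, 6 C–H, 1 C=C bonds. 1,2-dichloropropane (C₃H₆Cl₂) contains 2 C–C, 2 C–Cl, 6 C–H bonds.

ΔH ≈ −185 kJ

Bonds broken (reactants):
  C–C: 1 × 354 = 354
  C–H: 6 × 405 = 2430
  C=C: 1 × 598 = 598
  Cl–Cl: 1 × 251 = 251
  Σ(broken) = 3633 kJ
Bonds formed (products):
  C–C: 2 × 354 = 708
  C–Cl: 2 × 340 = 680
  C–H: 6 × 405 = 2430
  Σ(formed) = 3818 kJ
ΔH = Σ(broken) − Σ(formed) = 3633 − 3818 = −185 kJ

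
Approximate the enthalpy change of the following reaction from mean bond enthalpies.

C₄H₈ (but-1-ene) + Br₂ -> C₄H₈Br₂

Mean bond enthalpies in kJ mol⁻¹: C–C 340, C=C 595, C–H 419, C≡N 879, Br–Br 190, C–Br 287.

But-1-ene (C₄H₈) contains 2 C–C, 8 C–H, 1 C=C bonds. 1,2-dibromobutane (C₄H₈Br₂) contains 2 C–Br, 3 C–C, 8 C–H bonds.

Bonds broken (reactants):
  Br–Br: 1 × 190 = 190
  C–C: 2 × 340 = 680
  C–H: 8 × 419 = 3352
  C=C: 1 × 595 = 595
  Σ(broken) = 4817 kJ
Bonds formed (products):
  C–Br: 2 × 287 = 574
  C–C: 3 × 340 = 1020
  C–H: 8 × 419 = 3352
  Σ(formed) = 4946 kJ
ΔH = Σ(broken) − Σ(formed) = 4817 − 4946 = −129 kJ

ΔH ≈ −129 kJ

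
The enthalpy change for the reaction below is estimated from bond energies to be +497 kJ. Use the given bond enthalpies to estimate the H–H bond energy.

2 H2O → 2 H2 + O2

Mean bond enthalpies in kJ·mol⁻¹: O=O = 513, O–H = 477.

D(H–H) ≈ 449 kJ/mol

Let D be the H–H bond energy.
Σ(broken) = 4×477 = 1908
Σ(formed) = 2×D + 1×513 = 513 + 2D
ΔH = Σ(broken) − Σ(formed) = (1908) − (513 + 2D) = +1395 − 2D
Setting this equal to +497 kJ gives 2D = 898, so D = 449 kJ/mol.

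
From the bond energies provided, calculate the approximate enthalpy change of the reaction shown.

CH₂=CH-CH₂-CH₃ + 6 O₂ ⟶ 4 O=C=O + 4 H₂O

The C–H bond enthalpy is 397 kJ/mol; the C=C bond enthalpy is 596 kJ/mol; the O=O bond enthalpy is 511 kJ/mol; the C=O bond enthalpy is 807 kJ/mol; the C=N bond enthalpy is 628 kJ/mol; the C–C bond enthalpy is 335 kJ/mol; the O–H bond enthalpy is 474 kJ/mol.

Bonds broken (reactants):
  C–C: 2 × 335 = 670
  C–H: 8 × 397 = 3176
  C=C: 1 × 596 = 596
  O=O: 6 × 511 = 3066
  Σ(broken) = 7508 kJ
Bonds formed (products):
  C=O: 8 × 807 = 6456
  O–H: 8 × 474 = 3792
  Σ(formed) = 10248 kJ
ΔH = Σ(broken) − Σ(formed) = 7508 − 10248 = −2740 kJ

ΔH ≈ −2740 kJ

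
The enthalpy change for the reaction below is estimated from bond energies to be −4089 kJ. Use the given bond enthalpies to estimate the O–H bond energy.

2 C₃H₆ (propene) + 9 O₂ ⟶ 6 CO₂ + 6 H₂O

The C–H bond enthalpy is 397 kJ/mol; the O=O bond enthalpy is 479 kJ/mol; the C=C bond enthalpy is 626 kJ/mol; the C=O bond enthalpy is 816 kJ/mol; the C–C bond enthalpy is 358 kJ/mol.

Let D be the O–H bond energy.
Σ(broken) = 2×358 + 12×397 + 2×626 + 9×479 = 11043
Σ(formed) = 12×816 + 12×D = 9792 + 12D
ΔH = Σ(broken) − Σ(formed) = (11043) − (9792 + 12D) = +1251 − 12D
Setting this equal to −4089 kJ gives 12D = 5340, so D = 445 kJ/mol.

D(O–H) ≈ 445 kJ/mol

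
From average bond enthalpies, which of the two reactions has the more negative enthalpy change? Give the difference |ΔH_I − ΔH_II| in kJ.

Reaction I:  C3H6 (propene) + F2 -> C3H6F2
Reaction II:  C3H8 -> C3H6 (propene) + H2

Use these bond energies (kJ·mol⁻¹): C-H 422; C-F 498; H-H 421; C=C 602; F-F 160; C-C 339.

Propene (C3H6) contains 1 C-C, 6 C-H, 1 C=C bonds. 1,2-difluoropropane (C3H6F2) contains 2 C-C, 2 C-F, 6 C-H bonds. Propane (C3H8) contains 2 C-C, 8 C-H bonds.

Reaction I:
  Bonds broken (reactants):
    C-C: 1 × 339 = 339
    C-H: 6 × 422 = 2532
    C=C: 1 × 602 = 602
    F-F: 1 × 160 = 160
    Σ(broken) = 3633 kJ
  Bonds formed (products):
    C-C: 2 × 339 = 678
    C-F: 2 × 498 = 996
    C-H: 6 × 422 = 2532
    Σ(formed) = 4206 kJ
  ΔH_I = 3633 − 4206 = −573 kJ
Reaction II:
  Bonds broken (reactants):
    C-C: 2 × 339 = 678
    C-H: 8 × 422 = 3376
    Σ(broken) = 4054 kJ
  Bonds formed (products):
    C-C: 1 × 339 = 339
    C-H: 6 × 422 = 2532
    C=C: 1 × 602 = 602
    H-H: 1 × 421 = 421
    Σ(formed) = 3894 kJ
  ΔH_II = 4054 − 3894 = +160 kJ
ΔH_I − ΔH_II = −733 kJ, so reaction I has the more negative ΔH; |ΔH_I − ΔH_II| = 733 kJ.

Reaction I, by 733 kJ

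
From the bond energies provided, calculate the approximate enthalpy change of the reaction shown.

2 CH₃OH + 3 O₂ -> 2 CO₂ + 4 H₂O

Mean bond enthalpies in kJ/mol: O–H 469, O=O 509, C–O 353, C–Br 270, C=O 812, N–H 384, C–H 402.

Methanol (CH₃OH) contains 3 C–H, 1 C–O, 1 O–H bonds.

Bonds broken (reactants):
  C–H: 6 × 402 = 2412
  C–O: 2 × 353 = 706
  O–H: 2 × 469 = 938
  O=O: 3 × 509 = 1527
  Σ(broken) = 5583 kJ
Bonds formed (products):
  C=O: 4 × 812 = 3248
  O–H: 8 × 469 = 3752
  Σ(formed) = 7000 kJ
ΔH = Σ(broken) − Σ(formed) = 5583 − 7000 = −1417 kJ

ΔH ≈ −1417 kJ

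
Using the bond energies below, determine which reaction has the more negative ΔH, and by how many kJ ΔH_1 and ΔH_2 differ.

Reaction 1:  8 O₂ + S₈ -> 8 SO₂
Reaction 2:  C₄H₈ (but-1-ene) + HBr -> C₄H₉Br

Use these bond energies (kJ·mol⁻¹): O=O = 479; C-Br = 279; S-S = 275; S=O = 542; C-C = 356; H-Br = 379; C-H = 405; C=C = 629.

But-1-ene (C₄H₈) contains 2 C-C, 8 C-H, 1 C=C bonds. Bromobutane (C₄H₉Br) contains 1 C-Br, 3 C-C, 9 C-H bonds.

Reaction 1, by 2608 kJ

Reaction 1:
  Bonds broken (reactants):
    O=O: 8 × 479 = 3832
    S-S: 8 × 275 = 2200
    Σ(broken) = 6032 kJ
  Bonds formed (products):
    S=O: 16 × 542 = 8672
    Σ(formed) = 8672 kJ
  ΔH_1 = 6032 − 8672 = −2640 kJ
Reaction 2:
  Bonds broken (reactants):
    C-C: 2 × 356 = 712
    C-H: 8 × 405 = 3240
    C=C: 1 × 629 = 629
    H-Br: 1 × 379 = 379
    Σ(broken) = 4960 kJ
  Bonds formed (products):
    C-Br: 1 × 279 = 279
    C-C: 3 × 356 = 1068
    C-H: 9 × 405 = 3645
    Σ(formed) = 4992 kJ
  ΔH_2 = 4960 − 4992 = −32 kJ
ΔH_1 − ΔH_2 = −2608 kJ, so reaction 1 has the more negative ΔH; |ΔH_1 − ΔH_2| = 2608 kJ.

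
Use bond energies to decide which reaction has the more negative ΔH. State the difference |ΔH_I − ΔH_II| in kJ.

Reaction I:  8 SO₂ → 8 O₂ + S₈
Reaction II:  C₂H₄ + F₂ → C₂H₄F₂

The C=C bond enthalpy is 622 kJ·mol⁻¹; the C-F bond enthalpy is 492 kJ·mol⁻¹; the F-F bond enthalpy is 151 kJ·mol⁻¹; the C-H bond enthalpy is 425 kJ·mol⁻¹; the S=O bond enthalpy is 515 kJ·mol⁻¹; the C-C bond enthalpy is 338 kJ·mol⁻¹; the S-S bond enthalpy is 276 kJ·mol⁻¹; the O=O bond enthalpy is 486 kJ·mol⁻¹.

Reaction II, by 2693 kJ

Reaction I:
  Bonds broken (reactants):
    S=O: 16 × 515 = 8240
    Σ(broken) = 8240 kJ
  Bonds formed (products):
    O=O: 8 × 486 = 3888
    S-S: 8 × 276 = 2208
    Σ(formed) = 6096 kJ
  ΔH_I = 8240 − 6096 = +2144 kJ
Reaction II:
  Bonds broken (reactants):
    C-H: 4 × 425 = 1700
    C=C: 1 × 622 = 622
    F-F: 1 × 151 = 151
    Σ(broken) = 2473 kJ
  Bonds formed (products):
    C-C: 1 × 338 = 338
    C-F: 2 × 492 = 984
    C-H: 4 × 425 = 1700
    Σ(formed) = 3022 kJ
  ΔH_II = 2473 − 3022 = −549 kJ
ΔH_I − ΔH_II = +2693 kJ, so reaction II has the more negative ΔH; |ΔH_I − ΔH_II| = 2693 kJ.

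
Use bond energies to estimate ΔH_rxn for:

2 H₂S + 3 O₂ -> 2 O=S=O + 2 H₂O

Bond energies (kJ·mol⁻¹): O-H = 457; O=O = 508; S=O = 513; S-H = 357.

Bonds broken (reactants):
  O=O: 3 × 508 = 1524
  S-H: 4 × 357 = 1428
  Σ(broken) = 2952 kJ
Bonds formed (products):
  O-H: 4 × 457 = 1828
  S=O: 4 × 513 = 2052
  Σ(formed) = 3880 kJ
ΔH = Σ(broken) − Σ(formed) = 2952 − 3880 = −928 kJ

ΔH ≈ −928 kJ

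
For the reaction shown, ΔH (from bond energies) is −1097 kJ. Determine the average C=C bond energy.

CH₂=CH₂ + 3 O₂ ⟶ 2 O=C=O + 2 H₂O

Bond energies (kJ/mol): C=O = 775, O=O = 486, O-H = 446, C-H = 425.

Let D be the C=C bond energy.
Σ(broken) = 4×425 + 1×D + 3×486 = 3158 + D
Σ(formed) = 4×775 + 4×446 = 4884
ΔH = Σ(broken) − Σ(formed) = (3158 + D) − (4884) = −1726 + D
Setting this equal to −1097 kJ gives D = 629 kJ/mol.

D(C=C) ≈ 629 kJ/mol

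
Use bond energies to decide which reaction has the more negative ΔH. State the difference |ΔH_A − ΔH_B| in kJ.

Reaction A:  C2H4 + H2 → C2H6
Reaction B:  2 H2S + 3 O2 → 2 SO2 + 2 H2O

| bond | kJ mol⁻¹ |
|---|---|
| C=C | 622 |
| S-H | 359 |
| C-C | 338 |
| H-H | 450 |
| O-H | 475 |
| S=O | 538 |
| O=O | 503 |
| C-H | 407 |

Reaction A:
  Bonds broken (reactants):
    C-H: 4 × 407 = 1628
    C=C: 1 × 622 = 622
    H-H: 1 × 450 = 450
    Σ(broken) = 2700 kJ
  Bonds formed (products):
    C-C: 1 × 338 = 338
    C-H: 6 × 407 = 2442
    Σ(formed) = 2780 kJ
  ΔH_A = 2700 − 2780 = −80 kJ
Reaction B:
  Bonds broken (reactants):
    O=O: 3 × 503 = 1509
    S-H: 4 × 359 = 1436
    Σ(broken) = 2945 kJ
  Bonds formed (products):
    O-H: 4 × 475 = 1900
    S=O: 4 × 538 = 2152
    Σ(formed) = 4052 kJ
  ΔH_B = 2945 − 4052 = −1107 kJ
ΔH_A − ΔH_B = +1027 kJ, so reaction B has the more negative ΔH; |ΔH_A − ΔH_B| = 1027 kJ.

Reaction B, by 1027 kJ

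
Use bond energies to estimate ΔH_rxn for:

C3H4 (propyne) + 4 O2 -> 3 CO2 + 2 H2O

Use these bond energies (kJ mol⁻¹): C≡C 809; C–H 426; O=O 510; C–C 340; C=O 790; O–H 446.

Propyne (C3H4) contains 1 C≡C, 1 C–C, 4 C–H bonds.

Bonds broken (reactants):
  C≡C: 1 × 809 = 809
  C–C: 1 × 340 = 340
  C–H: 4 × 426 = 1704
  O=O: 4 × 510 = 2040
  Σ(broken) = 4893 kJ
Bonds formed (products):
  C=O: 6 × 790 = 4740
  O–H: 4 × 446 = 1784
  Σ(formed) = 6524 kJ
ΔH = Σ(broken) − Σ(formed) = 4893 − 6524 = −1631 kJ

ΔH ≈ −1631 kJ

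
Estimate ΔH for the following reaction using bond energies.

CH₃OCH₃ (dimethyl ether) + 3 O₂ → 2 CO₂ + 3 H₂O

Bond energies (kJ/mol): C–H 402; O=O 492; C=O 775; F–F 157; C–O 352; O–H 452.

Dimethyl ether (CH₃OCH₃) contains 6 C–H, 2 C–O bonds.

Bonds broken (reactants):
  C–H: 6 × 402 = 2412
  C–O: 2 × 352 = 704
  O=O: 3 × 492 = 1476
  Σ(broken) = 4592 kJ
Bonds formed (products):
  C=O: 4 × 775 = 3100
  O–H: 6 × 452 = 2712
  Σ(formed) = 5812 kJ
ΔH = Σ(broken) − Σ(formed) = 4592 − 5812 = −1220 kJ

ΔH ≈ −1220 kJ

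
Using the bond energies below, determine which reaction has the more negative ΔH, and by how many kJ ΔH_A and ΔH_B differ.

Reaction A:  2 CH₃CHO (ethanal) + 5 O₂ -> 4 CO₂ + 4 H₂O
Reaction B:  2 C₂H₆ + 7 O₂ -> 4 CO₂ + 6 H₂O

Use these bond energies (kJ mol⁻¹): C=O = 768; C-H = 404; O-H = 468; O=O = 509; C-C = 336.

Reaction B, by 774 kJ

Reaction A:
  Bonds broken (reactants):
    C-C: 2 × 336 = 672
    C-H: 8 × 404 = 3232
    C=O: 2 × 768 = 1536
    O=O: 5 × 509 = 2545
    Σ(broken) = 7985 kJ
  Bonds formed (products):
    C=O: 8 × 768 = 6144
    O-H: 8 × 468 = 3744
    Σ(formed) = 9888 kJ
  ΔH_A = 7985 − 9888 = −1903 kJ
Reaction B:
  Bonds broken (reactants):
    C-C: 2 × 336 = 672
    C-H: 12 × 404 = 4848
    O=O: 7 × 509 = 3563
    Σ(broken) = 9083 kJ
  Bonds formed (products):
    C=O: 8 × 768 = 6144
    O-H: 12 × 468 = 5616
    Σ(formed) = 11760 kJ
  ΔH_B = 9083 − 11760 = −2677 kJ
ΔH_A − ΔH_B = +774 kJ, so reaction B has the more negative ΔH; |ΔH_A − ΔH_B| = 774 kJ.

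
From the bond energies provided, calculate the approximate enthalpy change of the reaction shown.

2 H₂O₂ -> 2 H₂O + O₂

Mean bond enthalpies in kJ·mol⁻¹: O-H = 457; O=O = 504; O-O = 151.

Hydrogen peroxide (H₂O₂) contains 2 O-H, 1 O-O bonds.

Bonds broken (reactants):
  O-H: 4 × 457 = 1828
  O-O: 2 × 151 = 302
  Σ(broken) = 2130 kJ
Bonds formed (products):
  O-H: 4 × 457 = 1828
  O=O: 1 × 504 = 504
  Σ(formed) = 2332 kJ
ΔH = Σ(broken) − Σ(formed) = 2130 − 2332 = −202 kJ

ΔH ≈ −202 kJ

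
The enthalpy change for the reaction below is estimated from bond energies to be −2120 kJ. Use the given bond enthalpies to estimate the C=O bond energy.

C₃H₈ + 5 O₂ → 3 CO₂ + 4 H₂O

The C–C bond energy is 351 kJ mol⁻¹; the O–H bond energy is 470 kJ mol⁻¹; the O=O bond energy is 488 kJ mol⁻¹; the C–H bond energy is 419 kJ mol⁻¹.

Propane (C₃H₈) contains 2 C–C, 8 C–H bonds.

D(C=O) ≈ 809 kJ/mol

Let D be the C=O bond energy.
Σ(broken) = 2×351 + 8×419 + 5×488 = 6494
Σ(formed) = 6×D + 8×470 = 3760 + 6D
ΔH = Σ(broken) − Σ(formed) = (6494) − (3760 + 6D) = +2734 − 6D
Setting this equal to −2120 kJ gives 6D = 4854, so D = 809 kJ/mol.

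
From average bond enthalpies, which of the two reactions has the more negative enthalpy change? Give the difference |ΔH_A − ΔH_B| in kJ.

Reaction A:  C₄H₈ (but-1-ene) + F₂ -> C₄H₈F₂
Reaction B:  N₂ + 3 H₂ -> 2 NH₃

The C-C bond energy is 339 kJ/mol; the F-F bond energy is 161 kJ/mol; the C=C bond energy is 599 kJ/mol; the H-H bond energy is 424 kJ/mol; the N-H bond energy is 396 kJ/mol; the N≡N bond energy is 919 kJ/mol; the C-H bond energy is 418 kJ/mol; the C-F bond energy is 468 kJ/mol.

Reaction A:
  Bonds broken (reactants):
    C-C: 2 × 339 = 678
    C-H: 8 × 418 = 3344
    C=C: 1 × 599 = 599
    F-F: 1 × 161 = 161
    Σ(broken) = 4782 kJ
  Bonds formed (products):
    C-C: 3 × 339 = 1017
    C-F: 2 × 468 = 936
    C-H: 8 × 418 = 3344
    Σ(formed) = 5297 kJ
  ΔH_A = 4782 − 5297 = −515 kJ
Reaction B:
  Bonds broken (reactants):
    H-H: 3 × 424 = 1272
    N≡N: 1 × 919 = 919
    Σ(broken) = 2191 kJ
  Bonds formed (products):
    N-H: 6 × 396 = 2376
    Σ(formed) = 2376 kJ
  ΔH_B = 2191 − 2376 = −185 kJ
ΔH_A − ΔH_B = −330 kJ, so reaction A has the more negative ΔH; |ΔH_A − ΔH_B| = 330 kJ.

Reaction A, by 330 kJ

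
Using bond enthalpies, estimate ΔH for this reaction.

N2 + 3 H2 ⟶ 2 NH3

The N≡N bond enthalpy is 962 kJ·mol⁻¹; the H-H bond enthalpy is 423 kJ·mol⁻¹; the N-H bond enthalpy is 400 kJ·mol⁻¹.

ΔH ≈ −169 kJ

Bonds broken (reactants):
  H-H: 3 × 423 = 1269
  N≡N: 1 × 962 = 962
  Σ(broken) = 2231 kJ
Bonds formed (products):
  N-H: 6 × 400 = 2400
  Σ(formed) = 2400 kJ
ΔH = Σ(broken) − Σ(formed) = 2231 − 2400 = −169 kJ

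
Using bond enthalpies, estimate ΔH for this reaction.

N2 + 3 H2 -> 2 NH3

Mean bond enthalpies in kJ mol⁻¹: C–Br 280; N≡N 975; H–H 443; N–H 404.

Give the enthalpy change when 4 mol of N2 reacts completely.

ΔH = −480 kJ

Bonds broken (reactants):
  H–H: 3 × 443 = 1329
  N≡N: 1 × 975 = 975
  Σ(broken) = 2304 kJ
Bonds formed (products):
  N–H: 6 × 404 = 2424
  Σ(formed) = 2424 kJ
ΔH = Σ(broken) − Σ(formed) = 2304 − 2424 = −120 kJ
For 4× the reaction as written: 4 × (−120) = −480 kJ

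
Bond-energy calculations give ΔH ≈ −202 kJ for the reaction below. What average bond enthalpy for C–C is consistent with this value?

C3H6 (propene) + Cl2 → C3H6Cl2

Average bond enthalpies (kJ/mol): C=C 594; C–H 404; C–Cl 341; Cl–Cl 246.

D(C–C) ≈ 360 kJ/mol

Let D be the C–C bond energy.
Σ(broken) = 1×D + 6×404 + 1×594 + 1×246 = 3264 + D
Σ(formed) = 2×D + 2×341 + 6×404 = 3106 + 2D
ΔH = Σ(broken) − Σ(formed) = (3264 + D) − (3106 + 2D) = +158 − D
Setting this equal to −202 kJ gives D = 360 kJ/mol.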